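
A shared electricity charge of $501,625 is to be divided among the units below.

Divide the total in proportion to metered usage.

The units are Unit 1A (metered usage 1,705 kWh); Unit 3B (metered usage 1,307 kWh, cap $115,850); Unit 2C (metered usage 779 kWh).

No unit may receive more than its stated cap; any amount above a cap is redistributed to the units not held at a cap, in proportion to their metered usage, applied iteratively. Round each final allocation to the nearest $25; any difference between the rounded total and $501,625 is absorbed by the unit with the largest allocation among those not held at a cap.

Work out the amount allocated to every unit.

Unit 1A: $264,800; Unit 3B: $115,850; Unit 2C: $120,975

Sum of metered usage: 3,791.
Pro-rata shares before constraints: Unit 1A 225,605.55; Unit 3B 172,942.20; Unit 2C 103,077.26.
Capped: Unit 3B ($115,850); remaining pool $385,775 reallocated over remaining metered usage 2,484.
Shares after redistribution: Unit 1A 264,793.23 → $264,800; Unit 2C 120,981.77 → $120,975.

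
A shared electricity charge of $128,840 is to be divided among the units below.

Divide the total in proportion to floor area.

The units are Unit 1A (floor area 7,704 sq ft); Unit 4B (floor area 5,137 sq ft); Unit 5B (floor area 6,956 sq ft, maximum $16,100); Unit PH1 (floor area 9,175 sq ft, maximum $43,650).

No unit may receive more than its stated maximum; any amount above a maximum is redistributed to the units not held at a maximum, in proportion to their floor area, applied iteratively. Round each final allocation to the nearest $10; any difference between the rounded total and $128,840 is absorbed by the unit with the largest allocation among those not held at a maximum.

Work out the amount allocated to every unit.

Sum of floor area: 28,972.
Pro-rata shares before constraints: Unit 1A 34,260.09; Unit 4B 22,844.51; Unit 5B 30,933.70; Unit PH1 40,801.71.
Held at cap: Unit 5B ($16,100); balance $112,740 reallocated over remaining floor area 22,016.
Held at cap: Unit PH1 ($43,650); balance $69,090 reallocated over remaining floor area 12,841.
Shares after redistribution: Unit 1A 41,450.77 → $41,450; Unit 4B 27,639.23 → $27,640.

Unit 1A: $41,450 · Unit 4B: $27,640 · Unit 5B: $16,100 · Unit PH1: $43,650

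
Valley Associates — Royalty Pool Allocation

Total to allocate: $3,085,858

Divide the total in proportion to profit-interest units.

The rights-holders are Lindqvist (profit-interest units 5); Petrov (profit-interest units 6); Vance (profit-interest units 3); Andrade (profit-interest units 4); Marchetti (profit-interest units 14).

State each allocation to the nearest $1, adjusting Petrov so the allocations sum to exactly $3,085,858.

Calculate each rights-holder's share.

Sum of profit-interest units: 32.
Pro-rata amounts: Lindqvist 5/32 × $3,085,858 = 482,165.31; Petrov 6/32 × $3,085,858 = 578,598.38; Vance 3/32 × $3,085,858 = 289,299.19; Andrade 4/32 × $3,085,858 = 385,732.25; Marchetti 14/32 × $3,085,858 = 1,350,062.88.
Rounded to nearest $1: Lindqvist $482,165; Petrov $578,598; Vance $289,299; Andrade $385,732; Marchetti $1,350,063. Sum = $3,085,857.
Difference $3,085,858 − $3,085,857 = +$1 applied to Petrov: Petrov becomes $578,599.

Lindqvist: $482,165; Petrov: $578,599; Vance: $289,299; Andrade: $385,732; Marchetti: $1,350,063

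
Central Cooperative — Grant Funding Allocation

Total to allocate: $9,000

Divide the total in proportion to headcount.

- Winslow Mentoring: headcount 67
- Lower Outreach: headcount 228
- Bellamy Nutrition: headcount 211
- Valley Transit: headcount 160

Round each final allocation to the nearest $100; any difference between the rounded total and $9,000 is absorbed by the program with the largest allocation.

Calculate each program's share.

Winslow Mentoring: $900 · Lower Outreach: $3,000 · Bellamy Nutrition: $2,900 · Valley Transit: $2,200

Headcount total: 666.
Pro-rata amounts: Winslow Mentoring 67/666 × $9,000 = 905.41; Lower Outreach 228/666 × $9,000 = 3,081.08; Bellamy Nutrition 211/666 × $9,000 = 2,851.35; Valley Transit 160/666 × $9,000 = 2,162.16.
After rounding ($100): Winslow Mentoring $900; Lower Outreach $3,100; Bellamy Nutrition $2,900; Valley Transit $2,200. Sum = $9,100.
Difference $9,000 − $9,100 = −$100 applied to largest allocation (Lower Outreach): Lower Outreach becomes $3,000.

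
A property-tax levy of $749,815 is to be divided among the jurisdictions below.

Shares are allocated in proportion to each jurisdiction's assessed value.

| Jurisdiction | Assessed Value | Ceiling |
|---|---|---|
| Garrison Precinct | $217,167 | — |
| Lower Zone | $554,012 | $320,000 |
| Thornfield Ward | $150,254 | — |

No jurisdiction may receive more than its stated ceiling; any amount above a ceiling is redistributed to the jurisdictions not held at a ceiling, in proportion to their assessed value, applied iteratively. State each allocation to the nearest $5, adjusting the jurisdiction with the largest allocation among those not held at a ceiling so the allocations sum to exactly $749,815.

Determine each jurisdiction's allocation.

Assessed value total: 921,433.
Proportional shares (ignoring caps): Garrison Precinct 176,719.39; Lower Zone 450,826.60; Thornfield Ward 122,269.01.
Capped: Lower Zone ($320,000); remaining pool $429,815 reallocated over remaining assessed value 367,421.
Shares after redistribution: Garrison Precinct 254,045.45 → $254,045; Thornfield Ward 175,769.55 → $175,770.

Garrison Precinct: $254,045; Lower Zone: $320,000; Thornfield Ward: $175,770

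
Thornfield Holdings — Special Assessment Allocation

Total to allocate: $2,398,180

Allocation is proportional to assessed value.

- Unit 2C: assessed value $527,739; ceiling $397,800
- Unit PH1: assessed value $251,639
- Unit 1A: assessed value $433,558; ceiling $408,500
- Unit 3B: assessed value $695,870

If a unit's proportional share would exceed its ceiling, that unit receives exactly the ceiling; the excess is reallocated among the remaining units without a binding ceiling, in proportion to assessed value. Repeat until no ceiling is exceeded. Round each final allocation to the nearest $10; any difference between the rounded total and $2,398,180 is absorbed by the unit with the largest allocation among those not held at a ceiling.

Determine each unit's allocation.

Unit 2C: $397,800 · Unit PH1: $422,770 · Unit 1A: $408,500 · Unit 3B: $1,169,110

Total assessed value = 1,908,806.
Pro-rata shares before constraints: Unit 2C 663,039.15; Unit PH1 316,153.46; Unit 1A 544,712.31; Unit 3B 874,275.08.
Held at cap: Unit 2C ($397,800), Unit 1A ($408,500); balance $1,591,880 reallocated over remaining assessed value 947,509.
Remaining shares: Unit PH1 422,770.75 → $422,770; Unit 3B 1,169,109.25 → $1,169,110.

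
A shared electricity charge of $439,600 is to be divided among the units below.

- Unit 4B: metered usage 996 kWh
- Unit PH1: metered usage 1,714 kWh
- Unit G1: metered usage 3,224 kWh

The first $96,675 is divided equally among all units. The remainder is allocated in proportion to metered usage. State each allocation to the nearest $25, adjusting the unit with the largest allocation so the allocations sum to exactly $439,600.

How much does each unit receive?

Equal tier: $96,675 ÷ 3 = $32,225 apiece.
Remainder $342,925 by metered usage (total 5,934): Unit 4B 57,558.70 → $57,550; Unit PH1 99,051.81 → $99,050; Unit G1 186,314.49 → $186,325.
Totals: Unit 4B $32,225 + $57,550 = $89,775; Unit PH1 $32,225 + $99,050 = $131,275; Unit G1 $32,225 + $186,325 = $218,550.

Unit 4B: $89,775 · Unit PH1: $131,275 · Unit G1: $218,550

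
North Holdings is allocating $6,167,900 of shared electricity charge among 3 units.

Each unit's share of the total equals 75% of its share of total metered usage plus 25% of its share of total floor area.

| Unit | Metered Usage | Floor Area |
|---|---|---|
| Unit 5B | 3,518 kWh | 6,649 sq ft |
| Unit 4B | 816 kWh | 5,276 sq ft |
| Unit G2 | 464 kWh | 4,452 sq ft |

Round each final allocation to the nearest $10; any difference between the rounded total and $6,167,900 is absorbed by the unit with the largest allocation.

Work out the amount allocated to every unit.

Totals — metered usage 4,798, floor area 16,377.
Blended shares (75% metered usage + 25% floor area): Unit 5B 0.6514; Unit 4B 0.2081; Unit G2 0.1405.
Raw shares: Unit 5B 4,017,866.81; Unit 4B 1,283,496.37; Unit G2 866,536.82.
At nearest $10: Unit 5B $4,017,870; Unit 4B $1,283,500; Unit G2 $866,540. Sum = $6,167,910.
Difference $6,167,900 − $6,167,910 = −$10 applied to largest allocation (Unit 5B): Unit 5B becomes $4,017,860.

Unit 5B: $4,017,860; Unit 4B: $1,283,500; Unit G2: $866,540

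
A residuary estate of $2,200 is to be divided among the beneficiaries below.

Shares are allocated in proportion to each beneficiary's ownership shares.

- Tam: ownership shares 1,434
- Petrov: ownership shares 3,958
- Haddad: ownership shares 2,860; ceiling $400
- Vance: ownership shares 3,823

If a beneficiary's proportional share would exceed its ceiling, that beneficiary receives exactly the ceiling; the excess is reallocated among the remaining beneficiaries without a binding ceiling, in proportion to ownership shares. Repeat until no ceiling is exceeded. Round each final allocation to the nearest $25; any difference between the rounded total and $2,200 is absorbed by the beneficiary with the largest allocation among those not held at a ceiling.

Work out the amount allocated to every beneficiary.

Tam: $275 · Petrov: $775 · Haddad: $400 · Vance: $750

Total ownership shares = 12,075.
Unconstrained shares: Tam 261.27; Petrov 721.13; Haddad 521.08; Vance 696.53.
Held at cap: Haddad ($400); remaining pool $1,800 reallocated over remaining ownership shares 9,215.
Shares after redistribution: Tam 280.11 → $275; Petrov 773.13 → $775; Vance 746.76 → $750.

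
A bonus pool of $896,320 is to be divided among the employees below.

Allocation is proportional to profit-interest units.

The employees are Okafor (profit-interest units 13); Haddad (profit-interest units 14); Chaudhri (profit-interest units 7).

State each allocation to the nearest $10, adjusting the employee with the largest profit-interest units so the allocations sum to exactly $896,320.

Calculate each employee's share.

Okafor: $342,710; Haddad: $369,070; Chaudhri: $184,540

Combined profit-interest units = 13 + 14 + 7 = 34.
Unrounded shares: Okafor 342,710.59; Haddad 369,072.94; Chaudhri 184,536.47.
After rounding ($10): Okafor $342,710; Haddad $369,070; Chaudhri $184,540. Sum = $896,320.
No rounding difference to absorb.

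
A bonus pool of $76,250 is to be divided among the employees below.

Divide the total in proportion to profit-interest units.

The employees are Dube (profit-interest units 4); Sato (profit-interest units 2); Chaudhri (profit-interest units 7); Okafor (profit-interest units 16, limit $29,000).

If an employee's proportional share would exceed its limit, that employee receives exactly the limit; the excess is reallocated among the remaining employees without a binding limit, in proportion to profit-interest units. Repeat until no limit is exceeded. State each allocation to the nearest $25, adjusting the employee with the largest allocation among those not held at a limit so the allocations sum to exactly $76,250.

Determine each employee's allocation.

Combined profit-interest units = 29.
Proportional shares (ignoring caps): Dube 10,517.24; Sato 5,258.62; Chaudhri 18,405.17; Okafor 42,068.97.
Capped: Okafor ($29,000); remaining pool $47,250 reallocated over remaining profit-interest units 13.
Remaining shares: Dube 14,538.46 → $14,550; Sato 7,269.23 → $7,275; Chaudhri 25,442.31 → $25,450.
Rounding difference −$25 applied to Chaudhri → $25,425.

Dube: $14,550 | Sato: $7,275 | Chaudhri: $25,425 | Okafor: $29,000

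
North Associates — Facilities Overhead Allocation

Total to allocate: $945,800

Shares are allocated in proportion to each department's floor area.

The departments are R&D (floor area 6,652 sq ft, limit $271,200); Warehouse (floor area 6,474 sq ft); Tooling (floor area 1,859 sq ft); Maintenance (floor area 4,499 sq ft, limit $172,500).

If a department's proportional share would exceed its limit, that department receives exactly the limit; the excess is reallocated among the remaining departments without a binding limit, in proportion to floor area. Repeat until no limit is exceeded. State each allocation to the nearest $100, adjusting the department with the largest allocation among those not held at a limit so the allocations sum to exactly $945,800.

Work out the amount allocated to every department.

Floor area total: 19,484.
Unconstrained shares: R&D 322,904.00; Warehouse 314,263.46; Tooling 90,240.31; Maintenance 218,392.23.
Cap binds for R&D ($271,200), Maintenance ($172,500); balance $502,100 reallocated over remaining floor area 8,333.
Redistributed shares: Warehouse 390,087.05 → $390,100; Tooling 112,012.95 → $112,000.

R&D: $271,200 | Warehouse: $390,100 | Tooling: $112,000 | Maintenance: $172,500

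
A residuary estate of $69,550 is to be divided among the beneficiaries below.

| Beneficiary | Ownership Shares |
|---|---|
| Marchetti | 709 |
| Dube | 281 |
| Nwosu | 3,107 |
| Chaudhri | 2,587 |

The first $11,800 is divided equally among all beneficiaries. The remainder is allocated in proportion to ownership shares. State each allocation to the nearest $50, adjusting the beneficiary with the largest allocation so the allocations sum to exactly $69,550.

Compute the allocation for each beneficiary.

Marchetti: $9,100 | Dube: $5,400 | Nwosu: $29,750 | Chaudhri: $25,300

First tranche $11,800 split equally: $2,950 each.
Remainder $57,750 by ownership shares (total 6,684): Marchetti 6,125.79 → $6,150; Dube 2,427.85 → $2,450; Nwosu 26,844.59 → $26,850; Chaudhri 22,351.77 → $22,350.
Rounding difference −$50 on remainder applied to Nwosu.
Totals: Marchetti $2,950 + $6,150 = $9,100; Dube $2,950 + $2,450 = $5,400; Nwosu $2,950 + $26,800 = $29,750; Chaudhri $2,950 + $22,350 = $25,300.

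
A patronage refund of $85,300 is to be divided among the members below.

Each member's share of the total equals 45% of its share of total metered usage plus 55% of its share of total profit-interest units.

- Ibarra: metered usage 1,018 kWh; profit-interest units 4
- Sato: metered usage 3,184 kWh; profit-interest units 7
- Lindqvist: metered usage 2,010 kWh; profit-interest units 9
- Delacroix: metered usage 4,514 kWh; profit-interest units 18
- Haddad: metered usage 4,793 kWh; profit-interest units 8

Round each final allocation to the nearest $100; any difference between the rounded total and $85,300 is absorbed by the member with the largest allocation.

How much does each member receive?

Ibarra: $6,600; Sato: $15,000; Lindqvist: $14,200; Delacroix: $29,500; Haddad: $20,000

Metered usage total 15,519; profit-interest units total 46.
Combined weights (45% metered usage + 55% profit-interest units): Ibarra 0.0773; Sato 0.1760; Lindqvist 0.1659; Delacroix 0.3461; Haddad 0.2346.
Unrounded shares: Ibarra 6,597.51; Sato 15,014.61; Lindqvist 14,150.60; Delacroix 29,523.06; Haddad 20,014.23.
At nearest $100: Ibarra $6,600; Sato $15,000; Lindqvist $14,200; Delacroix $29,500; Haddad $20,000. Sum = $85,300.
No rounding difference to absorb.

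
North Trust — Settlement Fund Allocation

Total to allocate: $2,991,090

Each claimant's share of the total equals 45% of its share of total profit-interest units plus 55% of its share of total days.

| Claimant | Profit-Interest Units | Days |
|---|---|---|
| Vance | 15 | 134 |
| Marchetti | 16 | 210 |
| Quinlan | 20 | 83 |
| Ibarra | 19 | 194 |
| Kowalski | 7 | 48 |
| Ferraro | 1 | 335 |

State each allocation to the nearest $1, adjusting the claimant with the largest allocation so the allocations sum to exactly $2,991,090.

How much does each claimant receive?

Vance: $478,409 · Marchetti: $620,195 · Quinlan: $481,125 · Ibarra: $645,748 · Kowalski: $199,444 · Ferraro: $566,169

Totals — profit-interest units 78, days 1,004.
Blended shares (45% profit-interest units + 55% days): Vance 0.1599; Marchetti 0.2073; Quinlan 0.1609; Ibarra 0.2159; Kowalski 0.0667; Ferraro 0.1893.
Pro-rata amounts: Vance 478,409.40; Marchetti 620,195.13; Quinlan 481,125.03; Ibarra 645,747.27; Kowalski 199,444.19; Ferraro 566,168.97.
After rounding ($1): Vance $478,409; Marchetti $620,195; Quinlan $481,125; Ibarra $645,747; Kowalski $199,444; Ferraro $566,169. Sum = $2,991,089.
Difference $2,991,090 − $2,991,089 = +$1 applied to largest allocation (Ibarra): Ibarra becomes $645,748.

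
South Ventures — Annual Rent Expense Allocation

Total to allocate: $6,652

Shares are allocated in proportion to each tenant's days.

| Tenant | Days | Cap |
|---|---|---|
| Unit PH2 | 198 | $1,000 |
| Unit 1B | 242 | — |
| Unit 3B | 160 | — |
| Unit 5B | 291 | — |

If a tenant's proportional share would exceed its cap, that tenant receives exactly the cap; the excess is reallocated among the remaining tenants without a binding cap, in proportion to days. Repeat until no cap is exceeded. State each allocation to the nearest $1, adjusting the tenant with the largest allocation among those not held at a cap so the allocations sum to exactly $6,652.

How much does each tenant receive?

Unit PH2: $1,000 · Unit 1B: $1,974 · Unit 3B: $1,305 · Unit 5B: $2,373

Combined days = 891.
Proportional shares (ignoring caps): Unit PH2 1,478.22; Unit 1B 1,806.72; Unit 3B 1,194.52; Unit 5B 2,172.54.
Cap binds for Unit PH2 ($1,000); balance $5,652 reallocated over remaining days 693.
Remaining shares: Unit 1B 1,973.71 → $1,974; Unit 3B 1,304.94 → $1,305; Unit 5B 2,373.35 → $2,373.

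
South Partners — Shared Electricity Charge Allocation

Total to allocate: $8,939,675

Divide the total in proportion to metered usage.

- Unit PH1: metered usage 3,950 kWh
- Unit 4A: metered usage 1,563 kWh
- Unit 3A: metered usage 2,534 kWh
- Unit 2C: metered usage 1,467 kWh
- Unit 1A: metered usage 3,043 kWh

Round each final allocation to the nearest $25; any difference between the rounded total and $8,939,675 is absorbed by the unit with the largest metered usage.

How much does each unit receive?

Unit PH1: $2,812,100; Unit 4A: $1,112,750; Unit 3A: $1,804,025; Unit 2C: $1,044,400; Unit 1A: $2,166,400

Combined metered usage = 12,557.
Proportional shares: Unit PH1 3,950/12,557 × $8,939,675 = 2,812,114.06; Unit 4A 1,563/12,557 × $8,939,675 = 1,112,742.85; Unit 3A 2,534/12,557 × $8,939,675 = 1,804,024.56; Unit 2C 1,467/12,557 × $8,939,675 = 1,044,397.80; Unit 1A 3,043/12,557 × $8,939,675 = 2,166,395.72.
After rounding ($25): Unit PH1 $2,812,125; Unit 4A $1,112,750; Unit 3A $1,804,025; Unit 2C $1,044,400; Unit 1A $2,166,400. Sum = $8,939,700.
Difference $8,939,675 − $8,939,700 = −$25 applied to largest metered usage (Unit PH1): Unit PH1 becomes $2,812,100.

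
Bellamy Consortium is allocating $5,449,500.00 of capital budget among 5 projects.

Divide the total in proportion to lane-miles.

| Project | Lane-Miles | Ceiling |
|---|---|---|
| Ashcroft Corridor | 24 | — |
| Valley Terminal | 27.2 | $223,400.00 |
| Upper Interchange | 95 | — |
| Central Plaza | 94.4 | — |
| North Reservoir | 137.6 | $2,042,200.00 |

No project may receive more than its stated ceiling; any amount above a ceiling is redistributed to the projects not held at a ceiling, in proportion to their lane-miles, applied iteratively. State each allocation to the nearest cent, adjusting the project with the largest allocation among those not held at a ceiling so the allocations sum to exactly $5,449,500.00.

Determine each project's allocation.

Ashcroft Corridor: $358,076.85 | Valley Terminal: $223,400.00 | Upper Interchange: $1,417,387.54 | Central Plaza: $1,408,435.61 | North Reservoir: $2,042,200.00

Combined lane-miles = 378.2.
Pro-rata shares before constraints: Ashcroft Corridor 345,817.0280; Valley Terminal 391,925.9651; Upper Interchange 1,368,859.0693; Central Plaza 1,360,213.6436; North Reservoir 1,982,684.2940.
Held at cap: Valley Terminal ($223,400.00); remaining pool $5,226,100.00 reallocated over remaining lane-miles 351.
Held at cap: North Reservoir ($2,042,200.00); remaining pool $3,183,900.00 reallocated over remaining lane-miles 213.4.
Remaining shares: Ashcroft Corridor 358,076.8510 → $358,076.85; Upper Interchange 1,417,387.5351 → $1,417,387.54; Central Plaza 1,408,435.6139 → $1,408,435.61.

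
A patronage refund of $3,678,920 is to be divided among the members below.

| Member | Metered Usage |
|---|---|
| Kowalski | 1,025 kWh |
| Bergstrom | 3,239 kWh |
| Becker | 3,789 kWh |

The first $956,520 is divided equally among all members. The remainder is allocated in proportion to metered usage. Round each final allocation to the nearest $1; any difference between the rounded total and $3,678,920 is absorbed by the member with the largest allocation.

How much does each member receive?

Equal tier: $956,520 ÷ 3 = $318,840 apiece.
Remainder $2,722,400 by metered usage (total 8,053): Kowalski 346,511.86 → $346,512; Bergstrom 1,094,977.47 → $1,094,977; Becker 1,280,910.67 → $1,280,911.
Totals: Kowalski $318,840 + $346,512 = $665,352; Bergstrom $318,840 + $1,094,977 = $1,413,817; Becker $318,840 + $1,280,911 = $1,599,751.

Kowalski: $665,352 | Bergstrom: $1,413,817 | Becker: $1,599,751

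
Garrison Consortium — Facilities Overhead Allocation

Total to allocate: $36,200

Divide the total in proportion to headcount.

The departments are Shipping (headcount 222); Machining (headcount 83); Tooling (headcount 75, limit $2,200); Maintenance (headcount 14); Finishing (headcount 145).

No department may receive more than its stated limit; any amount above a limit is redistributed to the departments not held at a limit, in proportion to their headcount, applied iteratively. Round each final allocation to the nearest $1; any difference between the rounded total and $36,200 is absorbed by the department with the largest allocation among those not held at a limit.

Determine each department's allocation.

Combined headcount = 539.
Pro-rata shares before constraints: Shipping 14,909.83; Machining 5,574.40; Tooling 5,037.11; Maintenance 940.26; Finishing 9,738.40.
Capped: Tooling ($2,200); balance $34,000 reallocated over remaining headcount 464.
Shares after redistribution: Shipping 16,267.24 → $16,267; Machining 6,081.90 → $6,082; Maintenance 1,025.86 → $1,026; Finishing 10,625.00 → $10,625.

Shipping: $16,267 | Machining: $6,082 | Tooling: $2,200 | Maintenance: $1,026 | Finishing: $10,625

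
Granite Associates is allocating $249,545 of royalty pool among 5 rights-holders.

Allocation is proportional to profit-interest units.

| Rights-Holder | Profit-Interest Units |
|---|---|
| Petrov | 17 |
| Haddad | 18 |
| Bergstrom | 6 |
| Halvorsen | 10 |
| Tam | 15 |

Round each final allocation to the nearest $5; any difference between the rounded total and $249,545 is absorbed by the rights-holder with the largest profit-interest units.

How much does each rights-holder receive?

Petrov: $64,275 | Haddad: $68,060 | Bergstrom: $22,685 | Halvorsen: $37,810 | Tam: $56,715

Profit-interest units total: 17 + 18 + 6 + 10 + 15 = 66.
Raw shares: Petrov 64,276.74; Haddad 68,057.73; Bergstrom 22,685.91; Halvorsen 37,809.85; Tam 56,714.77.
After rounding ($5): Petrov $64,275; Haddad $68,060; Bergstrom $22,685; Halvorsen $37,810; Tam $56,715. Sum = $249,545.
Sum already equals the total — no adjustment.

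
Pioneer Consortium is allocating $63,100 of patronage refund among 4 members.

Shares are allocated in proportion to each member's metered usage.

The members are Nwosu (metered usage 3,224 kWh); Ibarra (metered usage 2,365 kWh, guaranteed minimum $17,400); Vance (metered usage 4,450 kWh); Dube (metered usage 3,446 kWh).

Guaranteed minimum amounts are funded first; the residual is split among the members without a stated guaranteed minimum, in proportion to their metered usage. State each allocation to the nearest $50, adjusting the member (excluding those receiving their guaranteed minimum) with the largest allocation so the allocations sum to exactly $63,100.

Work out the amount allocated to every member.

Guaranteed amounts: Ibarra $17,400. Balance $45,700.
Balance split over remaining metered usage 11,120: Nwosu 13,249.71 → $13,250; Vance 18,288.22 → $18,300; Dube 14,162.07 → $14,150.

Nwosu: $13,250 · Ibarra: $17,400 · Vance: $18,300 · Dube: $14,150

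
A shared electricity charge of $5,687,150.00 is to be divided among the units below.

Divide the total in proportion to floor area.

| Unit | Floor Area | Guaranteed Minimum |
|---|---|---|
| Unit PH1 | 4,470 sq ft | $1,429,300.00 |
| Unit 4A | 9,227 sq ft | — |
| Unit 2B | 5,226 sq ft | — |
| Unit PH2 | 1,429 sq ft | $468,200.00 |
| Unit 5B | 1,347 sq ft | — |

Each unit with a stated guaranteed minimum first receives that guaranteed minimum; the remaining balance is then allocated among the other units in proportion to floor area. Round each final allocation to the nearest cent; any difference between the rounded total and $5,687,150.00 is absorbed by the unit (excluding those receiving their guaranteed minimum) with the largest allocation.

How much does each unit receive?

Unit PH1: $1,429,300.00 | Unit 4A: $2,213,107.62 | Unit 2B: $1,253,462.72 | Unit PH2: $468,200.00 | Unit 5B: $323,079.66

Fund the minimums — Unit PH1 $1,429,300.00; Unit PH2 $468,200.00. Remaining pool $3,789,650.00.
Remaining pool split over remaining floor area 15,800: Unit 4A 2,213,107.6297 → $2,213,107.63; Unit 2B 1,253,462.7152 → $1,253,462.72; Unit 5B 323,079.6551 → $323,079.66.
Rounding difference −$0.01 applied to Unit 4A → $2,213,107.62.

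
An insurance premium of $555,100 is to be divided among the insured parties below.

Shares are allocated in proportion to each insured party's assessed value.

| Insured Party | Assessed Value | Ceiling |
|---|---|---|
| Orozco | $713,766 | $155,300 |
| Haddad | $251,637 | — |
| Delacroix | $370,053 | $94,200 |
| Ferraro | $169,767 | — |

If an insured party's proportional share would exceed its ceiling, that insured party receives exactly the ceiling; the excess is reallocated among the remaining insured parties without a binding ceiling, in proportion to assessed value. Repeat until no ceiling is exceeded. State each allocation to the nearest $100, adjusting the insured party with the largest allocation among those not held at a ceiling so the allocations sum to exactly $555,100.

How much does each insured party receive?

Total assessed value = 1,505,223.
Pro-rata shares before constraints: Orozco 263,224.46; Haddad 92,799.34; Delacroix 136,469.09; Ferraro 62,607.11.
Capped: Orozco ($155,300), Delacroix ($94,200); remaining pool $305,600 reallocated over remaining assessed value 421,404.
Remaining shares: Haddad 182,485.85 → $182,500; Ferraro 123,114.15 → $123,100.

Orozco: $155,300 | Haddad: $182,500 | Delacroix: $94,200 | Ferraro: $123,100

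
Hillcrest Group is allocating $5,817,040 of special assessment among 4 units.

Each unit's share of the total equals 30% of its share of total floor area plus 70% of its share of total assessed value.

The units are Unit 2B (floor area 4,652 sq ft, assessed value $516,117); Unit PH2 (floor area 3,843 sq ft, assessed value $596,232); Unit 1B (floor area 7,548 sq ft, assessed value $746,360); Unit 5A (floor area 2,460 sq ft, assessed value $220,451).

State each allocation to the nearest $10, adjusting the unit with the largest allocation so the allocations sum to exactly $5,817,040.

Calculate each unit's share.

Totals — floor area 18,503, assessed value 2,079,160.
Blended shares (30% floor area + 70% assessed value): Unit 2B 0.2492; Unit PH2 0.2630; Unit 1B 0.3737; Unit 5A 0.1141.
Proportional shares: Unit 2B 1,449,542.39; Unit PH2 1,530,142.60; Unit 1B 2,173,597.95; Unit 5A 663,757.06.
At nearest $10: Unit 2B $1,449,540; Unit PH2 $1,530,140; Unit 1B $2,173,600; Unit 5A $663,760. Sum = $5,817,040.
Sum already equals the total — no adjustment.

Unit 2B: $1,449,540 · Unit PH2: $1,530,140 · Unit 1B: $2,173,600 · Unit 5A: $663,760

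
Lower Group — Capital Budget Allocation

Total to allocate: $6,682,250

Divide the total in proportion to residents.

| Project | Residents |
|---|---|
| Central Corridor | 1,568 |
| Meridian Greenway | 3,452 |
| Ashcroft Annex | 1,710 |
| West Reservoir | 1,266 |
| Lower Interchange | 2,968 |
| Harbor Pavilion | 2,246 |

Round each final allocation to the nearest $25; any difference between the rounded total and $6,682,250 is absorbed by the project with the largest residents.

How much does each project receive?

Sum of residents: 13,210.
Proportional shares: Central Corridor 1,568/13,210 × $6,682,250 = 793,169.42; Meridian Greenway 3,452/13,210 × $6,682,250 = 1,746,186.75; Ashcroft Annex 1,710/13,210 × $6,682,250 = 864,999.81; West Reservoir 1,266/13,210 × $6,682,250 = 640,403.37; Lower Interchange 2,968/13,210 × $6,682,250 = 1,501,356.40; Harbor Pavilion 2,246/13,210 × $6,682,250 = 1,136,134.25.
After rounding ($25): Central Corridor $793,175; Meridian Greenway $1,746,175; Ashcroft Annex $865,000; West Reservoir $640,400; Lower Interchange $1,501,350; Harbor Pavilion $1,136,125. Sum = $6,682,225.
Difference $6,682,250 − $6,682,225 = +$25 applied to largest residents (Meridian Greenway): Meridian Greenway becomes $1,746,200.

Central Corridor: $793,175 | Meridian Greenway: $1,746,200 | Ashcroft Annex: $865,000 | West Reservoir: $640,400 | Lower Interchange: $1,501,350 | Harbor Pavilion: $1,136,125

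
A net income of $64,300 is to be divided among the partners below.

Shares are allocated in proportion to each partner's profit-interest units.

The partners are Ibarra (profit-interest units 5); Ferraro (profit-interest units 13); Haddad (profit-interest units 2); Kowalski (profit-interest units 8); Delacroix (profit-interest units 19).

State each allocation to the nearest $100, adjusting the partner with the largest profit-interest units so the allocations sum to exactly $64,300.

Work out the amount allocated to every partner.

Ibarra: $6,800; Ferraro: $17,800; Haddad: $2,700; Kowalski: $10,900; Delacroix: $26,100

Sum of profit-interest units: 47.
Proportional shares: Ibarra 5/47 × $64,300 = 6,840.43; Ferraro 13/47 × $64,300 = 17,785.11; Haddad 2/47 × $64,300 = 2,736.17; Kowalski 8/47 × $64,300 = 10,944.68; Delacroix 19/47 × $64,300 = 25,993.62.
After rounding ($100): Ibarra $6,800; Ferraro $17,800; Haddad $2,700; Kowalski $10,900; Delacroix $26,000. Sum = $64,200.
Difference $64,300 − $64,200 = +$100 applied to largest profit-interest units (Delacroix): Delacroix becomes $26,100.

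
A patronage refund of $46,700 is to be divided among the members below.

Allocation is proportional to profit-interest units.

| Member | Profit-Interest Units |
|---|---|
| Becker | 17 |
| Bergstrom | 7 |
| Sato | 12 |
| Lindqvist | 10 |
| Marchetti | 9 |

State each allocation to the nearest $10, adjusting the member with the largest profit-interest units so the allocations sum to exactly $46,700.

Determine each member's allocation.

Becker: $14,440; Bergstrom: $5,940; Sato: $10,190; Lindqvist: $8,490; Marchetti: $7,640

Sum of profit-interest units: 17 + 7 + 12 + 10 + 9 = 55.
Pro-rata amounts: Becker 14,434.55; Bergstrom 5,943.64; Sato 10,189.09; Lindqvist 8,490.91; Marchetti 7,641.82.
Rounded to nearest $10: Becker $14,430; Bergstrom $5,940; Sato $10,190; Lindqvist $8,490; Marchetti $7,640. Sum = $46,690.
Difference $46,700 − $46,690 = +$10 applied to largest profit-interest units (Becker): Becker becomes $14,440.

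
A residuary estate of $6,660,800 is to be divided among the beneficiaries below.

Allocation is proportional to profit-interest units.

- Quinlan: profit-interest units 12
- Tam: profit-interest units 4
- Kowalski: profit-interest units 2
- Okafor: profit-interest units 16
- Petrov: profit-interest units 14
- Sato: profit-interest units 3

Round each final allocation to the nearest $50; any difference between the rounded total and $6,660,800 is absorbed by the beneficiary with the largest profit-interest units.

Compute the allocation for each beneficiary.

Quinlan: $1,567,250 · Tam: $522,400 · Kowalski: $261,200 · Okafor: $2,089,700 · Petrov: $1,828,450 · Sato: $391,800

Sum of profit-interest units: 12 + 4 + 2 + 16 + 14 + 3 = 51.
Proportional shares: Quinlan 1,567,247.06; Tam 522,415.69; Kowalski 261,207.84; Okafor 2,089,662.75; Petrov 1,828,454.90; Sato 391,811.76.
Rounded to nearest $50: Quinlan $1,567,250; Tam $522,400; Kowalski $261,200; Okafor $2,089,650; Petrov $1,828,450; Sato $391,800. Sum = $6,660,750.
Difference $6,660,800 − $6,660,750 = +$50 applied to largest profit-interest units (Okafor): Okafor becomes $2,089,700.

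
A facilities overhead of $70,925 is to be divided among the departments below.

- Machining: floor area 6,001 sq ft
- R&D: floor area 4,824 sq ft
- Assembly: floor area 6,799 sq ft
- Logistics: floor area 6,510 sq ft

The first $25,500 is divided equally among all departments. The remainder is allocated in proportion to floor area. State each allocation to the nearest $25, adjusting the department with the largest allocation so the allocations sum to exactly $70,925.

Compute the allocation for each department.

$25,500 shared equally gives $6,375 per department.
Remainder $45,425 by floor area (total 24,134): Machining 11,295.08 → $11,300; R&D 9,079.73 → $9,075; Assembly 12,797.07 → $12,800; Logistics 12,253.12 → $12,250.
Totals: Machining $6,375 + $11,300 = $17,675; R&D $6,375 + $9,075 = $15,450; Assembly $6,375 + $12,800 = $19,175; Logistics $6,375 + $12,250 = $18,625.

Machining: $17,675 | R&D: $15,450 | Assembly: $19,175 | Logistics: $18,625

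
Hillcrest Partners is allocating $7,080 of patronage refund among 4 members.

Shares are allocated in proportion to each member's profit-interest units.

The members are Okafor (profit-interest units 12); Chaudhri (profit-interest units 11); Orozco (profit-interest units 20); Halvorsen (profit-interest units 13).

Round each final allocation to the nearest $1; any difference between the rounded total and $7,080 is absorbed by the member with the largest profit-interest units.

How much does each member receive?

Combined profit-interest units = 12 + 11 + 20 + 13 = 56.
Proportional shares: Okafor 1,517.14; Chaudhri 1,390.71; Orozco 2,528.57; Halvorsen 1,643.57.
After rounding ($1): Okafor $1,517; Chaudhri $1,391; Orozco $2,529; Halvorsen $1,644. Sum = $7,081.
Difference $7,080 − $7,081 = −$1 applied to largest profit-interest units (Orozco): Orozco becomes $2,528.

Okafor: $1,517 · Chaudhri: $1,391 · Orozco: $2,528 · Halvorsen: $1,644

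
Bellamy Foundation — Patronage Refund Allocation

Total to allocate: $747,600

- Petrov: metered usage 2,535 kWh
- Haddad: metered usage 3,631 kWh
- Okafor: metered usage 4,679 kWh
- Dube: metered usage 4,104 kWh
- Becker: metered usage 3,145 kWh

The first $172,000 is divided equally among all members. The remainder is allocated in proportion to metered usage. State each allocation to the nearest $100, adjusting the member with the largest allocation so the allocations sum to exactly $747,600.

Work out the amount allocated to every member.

Petrov: $115,000 | Haddad: $149,900 | Okafor: $183,300 | Dube: $165,000 | Becker: $134,400

$172,000 shared equally gives $34,400 per member.
Remainder $575,600 by metered usage (total 18,094): Petrov 80,642.53 → $80,600; Haddad 115,508.10 → $115,500; Okafor 148,846.71 → $148,800; Dube 130,555.01 → $130,600; Becker 100,047.64 → $100,000.
Rounding difference +$100 on remainder applied to Okafor.
Totals: Petrov $34,400 + $80,600 = $115,000; Haddad $34,400 + $115,500 = $149,900; Okafor $34,400 + $148,900 = $183,300; Dube $34,400 + $130,600 = $165,000; Becker $34,400 + $100,000 = $134,400.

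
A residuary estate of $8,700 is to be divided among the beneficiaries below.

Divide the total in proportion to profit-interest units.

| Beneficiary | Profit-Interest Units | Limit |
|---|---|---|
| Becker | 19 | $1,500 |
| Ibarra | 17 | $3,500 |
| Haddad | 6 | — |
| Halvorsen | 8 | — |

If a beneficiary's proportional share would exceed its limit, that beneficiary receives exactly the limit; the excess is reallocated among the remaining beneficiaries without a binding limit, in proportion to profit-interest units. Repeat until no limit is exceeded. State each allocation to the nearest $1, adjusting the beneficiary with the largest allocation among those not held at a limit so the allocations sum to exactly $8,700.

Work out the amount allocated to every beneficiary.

Sum of profit-interest units: 50.
Pro-rata shares before constraints: Becker 3,306.00; Ibarra 2,958.00; Haddad 1,044.00; Halvorsen 1,392.00.
Held at cap: Becker ($1,500); remaining pool $7,200 reallocated over remaining profit-interest units 31.
Held at cap: Ibarra ($3,500); remaining pool $3,700 reallocated over remaining profit-interest units 14.
Remaining shares: Haddad 1,585.71 → $1,586; Halvorsen 2,114.29 → $2,114.

Becker: $1,500 · Ibarra: $3,500 · Haddad: $1,586 · Halvorsen: $2,114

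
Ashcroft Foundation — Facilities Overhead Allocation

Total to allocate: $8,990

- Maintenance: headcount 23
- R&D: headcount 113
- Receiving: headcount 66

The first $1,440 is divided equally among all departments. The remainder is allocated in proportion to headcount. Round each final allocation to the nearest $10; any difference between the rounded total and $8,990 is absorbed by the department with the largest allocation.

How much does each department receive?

First tranche $1,440 split equally: $480 each.
Remainder $7,550 by headcount (total 202): Maintenance 859.65 → $860; R&D 4,223.51 → $4,220; Receiving 2,466.83 → $2,470.
Totals: Maintenance $480 + $860 = $1,340; R&D $480 + $4,220 = $4,700; Receiving $480 + $2,470 = $2,950.

Maintenance: $1,340 · R&D: $4,700 · Receiving: $2,950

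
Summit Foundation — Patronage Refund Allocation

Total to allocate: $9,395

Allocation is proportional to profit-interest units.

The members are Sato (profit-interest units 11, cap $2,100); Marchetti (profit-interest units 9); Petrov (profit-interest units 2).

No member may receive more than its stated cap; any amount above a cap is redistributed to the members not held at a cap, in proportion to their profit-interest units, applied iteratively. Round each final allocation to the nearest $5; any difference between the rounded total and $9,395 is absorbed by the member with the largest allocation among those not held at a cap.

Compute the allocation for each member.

Sato: $2,100; Marchetti: $5,970; Petrov: $1,325

Combined profit-interest units = 22.
Proportional shares (ignoring caps): Sato 4,697.50; Marchetti 3,843.41; Petrov 854.09.
Capped: Sato ($2,100); balance $7,295 reallocated over remaining profit-interest units 11.
Remaining shares: Marchetti 5,968.64 → $5,970; Petrov 1,326.36 → $1,325.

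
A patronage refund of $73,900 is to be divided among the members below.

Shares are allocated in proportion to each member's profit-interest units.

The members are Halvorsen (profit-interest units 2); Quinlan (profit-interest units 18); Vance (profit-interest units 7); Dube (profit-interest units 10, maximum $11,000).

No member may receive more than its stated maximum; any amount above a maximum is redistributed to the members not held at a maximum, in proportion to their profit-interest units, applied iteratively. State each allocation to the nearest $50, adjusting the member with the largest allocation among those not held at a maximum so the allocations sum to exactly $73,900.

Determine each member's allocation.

Halvorsen: $4,650 · Quinlan: $41,950 · Vance: $16,300 · Dube: $11,000

Combined profit-interest units = 37.
Unconstrained shares: Halvorsen 3,994.59; Quinlan 35,951.35; Vance 13,981.08; Dube 19,972.97.
Cap binds for Dube ($11,000); remaining pool $62,900 reallocated over remaining profit-interest units 27.
Redistributed shares: Halvorsen 4,659.26 → $4,650; Quinlan 41,933.33 → $41,950; Vance 16,307.41 → $16,300.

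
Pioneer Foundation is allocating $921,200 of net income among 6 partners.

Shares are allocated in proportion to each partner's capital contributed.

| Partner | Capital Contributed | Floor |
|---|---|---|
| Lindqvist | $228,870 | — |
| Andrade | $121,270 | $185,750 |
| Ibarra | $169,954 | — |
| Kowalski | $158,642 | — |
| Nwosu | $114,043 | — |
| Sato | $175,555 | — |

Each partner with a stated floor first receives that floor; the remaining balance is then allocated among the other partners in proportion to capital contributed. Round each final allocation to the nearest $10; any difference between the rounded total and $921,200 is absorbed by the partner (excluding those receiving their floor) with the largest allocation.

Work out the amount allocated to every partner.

Lindqvist: $198,710 · Andrade: $185,750 · Ibarra: $147,560 · Kowalski: $137,740 · Nwosu: $99,020 · Sato: $152,420

Fund the minimums — Andrade $185,750. Residual $735,450.
Residual split over remaining capital contributed 847,064: Lindqvist 198,712.78 → $198,710; Ibarra 147,559.89 → $147,560; Kowalski 137,738.42 → $137,740; Nwosu 99,016.04 → $99,020; Sato 152,422.87 → $152,420.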